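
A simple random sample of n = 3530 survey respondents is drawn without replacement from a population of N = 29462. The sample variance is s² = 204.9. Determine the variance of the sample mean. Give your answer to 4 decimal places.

0.0511

Under SRS without replacement, Var(ȳ) = (1 − f)·s²/n with f = n/N = 3530/29462 = 0.11981536.
Var(ȳ) = (1 − 0.11981536)·204.9/3530 = 0.88018464·0.058045326 = 0.051090604.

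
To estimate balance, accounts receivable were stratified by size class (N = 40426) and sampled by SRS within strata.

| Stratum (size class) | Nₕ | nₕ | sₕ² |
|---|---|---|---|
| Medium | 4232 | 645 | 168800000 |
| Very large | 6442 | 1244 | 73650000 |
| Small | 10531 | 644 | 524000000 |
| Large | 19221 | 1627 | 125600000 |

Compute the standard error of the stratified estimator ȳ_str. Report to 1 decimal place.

267.3

Var(ȳ_str) = Σₕ Wₕ²(1 − fₕ)sₕ²/nₕ with Wₕ = Nₕ/N, N = 40426.
Medium: Wₕ = 0.10468510; term = 0.10468510²·(1 − 0.15241021)·168800000/645 = 2430.9063.
Very large: Wₕ = 0.15935289; term = 0.15935289²·(1 − 0.19310773)·73650000/1244 = 1213.0755.
Small: Wₕ = 0.26050067; term = 0.26050067²·(1 − 0.06115279)·524000000/644 = 51839.168.
Large: Wₕ = 0.47546134; term = 0.47546134²·(1 − 0.08464700)·125600000/1627 = 15974.273.
Sum = 71457.423.
SE = √(71457.423) = 267.3.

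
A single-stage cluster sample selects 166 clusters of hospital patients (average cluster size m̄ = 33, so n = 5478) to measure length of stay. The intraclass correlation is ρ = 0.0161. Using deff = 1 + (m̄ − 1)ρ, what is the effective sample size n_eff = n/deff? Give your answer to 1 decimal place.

deff = 1 + (33 − 1)·0.0161 = 1 + 0.5152 = 1.5152.
n_eff = 5478 / 1.5152 = 3615.4.

3615.4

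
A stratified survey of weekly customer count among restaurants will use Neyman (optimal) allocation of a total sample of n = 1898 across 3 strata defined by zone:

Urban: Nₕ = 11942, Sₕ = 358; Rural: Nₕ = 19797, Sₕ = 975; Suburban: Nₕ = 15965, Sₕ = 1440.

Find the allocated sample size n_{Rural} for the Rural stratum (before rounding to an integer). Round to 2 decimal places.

786.72

Neyman allocation: nₕ = n·NₕSₕ / Σⱼ NⱼSⱼ.
Σ NⱼSⱼ = 11942·358 + 19797·975 + 15965·1440 = 4.6566911 × 10^7.
n_{Rural} = 1898·19797·975 / (4.6566911 × 10^7) = 786.72.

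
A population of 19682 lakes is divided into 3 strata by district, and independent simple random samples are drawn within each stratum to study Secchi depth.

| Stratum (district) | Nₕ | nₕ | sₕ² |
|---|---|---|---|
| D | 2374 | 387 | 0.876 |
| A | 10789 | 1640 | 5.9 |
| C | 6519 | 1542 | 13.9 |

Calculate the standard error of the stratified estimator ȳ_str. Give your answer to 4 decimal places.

Var(ȳ_str) = Σₕ Wₕ²(1 − fₕ)sₕ²/nₕ with Wₕ = Nₕ/N, N = 19682.
D: Wₕ = 0.12061782; term = 0.12061782²·(1 − 0.16301601)·0.876/387 = 2.756343 × 10^-5.
A: Wₕ = 0.54816584; term = 0.54816584²·(1 − 0.15200667)·5.9/1640 = 9.166943 × 10^-4.
C: Wₕ = 0.33121634; term = 0.33121634²·(1 − 0.23653935)·13.9/1542 = 7.5498895 × 10^-4.
Sum = 0.0016992467.
SE = √(0.0016992467) = 0.0412.

0.0412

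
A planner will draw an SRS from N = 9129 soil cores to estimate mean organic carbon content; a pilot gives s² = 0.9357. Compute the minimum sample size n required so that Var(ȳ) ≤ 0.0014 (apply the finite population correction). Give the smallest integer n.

623

Without fpc, n₀ = s²/D = 0.9357/0.0014 = 668.3571.
With fpc, (1 − n/N)·s²/n ≤ D requires n ≥ n₀/(1 + n₀/N) = 668.3571/(1 + 668.3571/9129) = 622.7630.
Rounding up, n = 623.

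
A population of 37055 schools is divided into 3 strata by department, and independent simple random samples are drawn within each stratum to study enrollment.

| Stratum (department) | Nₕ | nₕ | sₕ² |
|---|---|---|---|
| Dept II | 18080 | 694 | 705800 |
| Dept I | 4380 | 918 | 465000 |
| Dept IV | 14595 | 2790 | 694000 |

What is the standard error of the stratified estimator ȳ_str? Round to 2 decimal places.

16.42

Var(ȳ_str) = Σₕ Wₕ²(1 − fₕ)sₕ²/nₕ with Wₕ = Nₕ/N, N = 37055.
Dept II: Wₕ = 0.48792336; term = 0.48792336²·(1 − 0.03838496)·705800/694 = 232.82341.
Dept I: Wₕ = 0.11820267; term = 0.11820267²·(1 − 0.20958904)·465000/918 = 5.5939401.
Dept IV: Wₕ = 0.39387397; term = 0.39387397²·(1 − 0.19116136)·694000/2790 = 31.212728.
Sum = 269.63008.
SE = √(269.63008) = 16.42.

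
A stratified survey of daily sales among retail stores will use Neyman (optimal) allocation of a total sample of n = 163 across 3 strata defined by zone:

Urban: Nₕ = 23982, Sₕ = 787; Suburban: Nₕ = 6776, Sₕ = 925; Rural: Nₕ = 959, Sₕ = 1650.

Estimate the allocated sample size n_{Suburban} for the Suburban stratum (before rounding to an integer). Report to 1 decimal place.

Neyman allocation: nₕ = n·NₕSₕ / Σⱼ NⱼSⱼ.
Σ NⱼSⱼ = 23982·787 + 6776·925 + 959·1650 = 2.6723984 × 10^7.
n_{Suburban} = 163·6776·925 / (2.6723984 × 10^7) = 38.2.

38.2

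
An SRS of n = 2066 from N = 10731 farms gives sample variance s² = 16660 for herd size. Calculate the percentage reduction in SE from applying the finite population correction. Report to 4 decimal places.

f = n/N = 2066/10731 = 0.19252633.
SE_no-fpc = √(s²/n) = 2.8396992; SE_fpc = √((1−f)s²/n) = 2.5517406.
Ratio = √(1−f) = 0.89859539. Reduction = 100·(1 − 0.89859539) = 10.1405%.

10.1405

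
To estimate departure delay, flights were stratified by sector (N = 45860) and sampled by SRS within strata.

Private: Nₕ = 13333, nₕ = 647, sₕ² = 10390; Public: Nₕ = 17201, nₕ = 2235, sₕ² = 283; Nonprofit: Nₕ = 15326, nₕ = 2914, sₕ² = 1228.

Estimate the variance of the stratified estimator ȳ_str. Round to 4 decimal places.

Var(ȳ_str) = Σₕ Wₕ²(1 − fₕ)sₕ²/nₕ with Wₕ = Nₕ/N, N = 45860.
Private: Wₕ = 0.29073266; term = 0.29073266²·(1 − 0.04852621)·10390/647 = 1.291504.
Public: Wₕ = 0.37507632; term = 0.37507632²·(1 − 0.12993431)·283/2235 = 0.015498877.
Nonprofit: Wₕ = 0.33419102; term = 0.33419102²·(1 − 0.19013441)·1228/2914 = 0.03811635.
Sum = 1.3451192.

1.3451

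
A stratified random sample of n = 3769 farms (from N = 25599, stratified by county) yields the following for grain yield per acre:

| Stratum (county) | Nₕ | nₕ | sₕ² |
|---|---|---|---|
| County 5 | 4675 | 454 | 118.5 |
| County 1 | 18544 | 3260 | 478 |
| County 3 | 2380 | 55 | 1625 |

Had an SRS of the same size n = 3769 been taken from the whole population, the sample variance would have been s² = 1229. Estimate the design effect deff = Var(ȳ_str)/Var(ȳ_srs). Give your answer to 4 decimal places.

1.1535

Var(ȳ_str) = Σ Wₕ²(1−fₕ)sₕ²/nₕ with Wₕ = Nₕ/25599:
  County 5: (4675/25599)²·(1−454/4675)·118.5/454 = 0.0078598356
  County 1: (18544/25599)²·(1−3260/18544)·478/3260 = 0.063416861
  County 3: (2380/25599)²·(1−55/2380)·1625/55 = 0.24948509
  → Var(ȳ_str) = 0.32076179.
Var(ȳ_srs) = (1 − 3769/25599)·1229/3769 = 0.2780715.
deff = 0.32076179 / 0.2780715 = 1.1535.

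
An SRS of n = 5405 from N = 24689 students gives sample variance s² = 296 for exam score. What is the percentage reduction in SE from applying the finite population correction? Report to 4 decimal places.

11.6215

f = n/N = 5405/24689 = 0.21892341.
SE_no-fpc = √(s²/n) = 0.23401732; SE_fpc = √((1−f)s²/n) = 0.20682109.
Ratio = √(1−f) = 0.88378538. Reduction = 100·(1 − 0.88378538) = 11.6215%.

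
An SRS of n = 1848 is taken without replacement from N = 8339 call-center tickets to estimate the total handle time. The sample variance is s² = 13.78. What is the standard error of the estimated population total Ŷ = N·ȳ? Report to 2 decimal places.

635.31

Var(Ŷ) = N²·Var(ȳ) = N²·(1 − n/N)·s²/n.
f = 1848/8339 = 0.22160931; Var(ȳ) = 0.77839069·13.78/1848 = 0.0058042336.
Var(Ŷ) = 8339² · 0.0058042336 = 403620.14.
SE(Ŷ) = √(403620.14) = 635.31.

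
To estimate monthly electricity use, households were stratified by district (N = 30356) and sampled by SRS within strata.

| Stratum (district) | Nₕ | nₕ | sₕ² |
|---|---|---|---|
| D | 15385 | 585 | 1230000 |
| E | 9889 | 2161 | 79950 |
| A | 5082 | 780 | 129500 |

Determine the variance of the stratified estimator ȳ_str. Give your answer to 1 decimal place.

526.5

Var(ȳ_str) = Σₕ Wₕ²(1 − fₕ)sₕ²/nₕ with Wₕ = Nₕ/N, N = 30356.
D: Wₕ = 0.50681908; term = 0.50681908²·(1 − 0.03802405)·1230000/585 = 519.54046.
E: Wₕ = 0.32576756; term = 0.32576756²·(1 − 0.21852563)·79950/2161 = 3.0682737.
A: Wₕ = 0.16741336; term = 0.16741336²·(1 − 0.15348288)·129500/780 = 3.9390468.
Sum = 526.54778.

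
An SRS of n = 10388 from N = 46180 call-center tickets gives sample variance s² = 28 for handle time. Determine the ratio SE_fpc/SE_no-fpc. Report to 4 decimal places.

f = n/N = 10388/46180 = 0.22494586.
SE_no-fpc = √(s²/n) = 0.051917413; SE_fpc = √((1−f)s²/n) = 0.045706616.
Ratio = √(1−f) = 0.88037159.

0.8804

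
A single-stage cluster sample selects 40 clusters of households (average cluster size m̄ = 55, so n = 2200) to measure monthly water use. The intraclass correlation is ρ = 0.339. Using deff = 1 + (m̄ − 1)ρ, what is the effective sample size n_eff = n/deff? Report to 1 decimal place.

deff = 1 + (55 − 1)·0.339 = 1 + 18.306 = 19.306.
n_eff = 2200 / 19.306 = 114.0.

114.0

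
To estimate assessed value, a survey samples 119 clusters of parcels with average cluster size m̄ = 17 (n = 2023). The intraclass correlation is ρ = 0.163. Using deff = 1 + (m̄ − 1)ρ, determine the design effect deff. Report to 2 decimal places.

3.61

deff = 1 + (17 − 1)·0.163 = 1 + 2.608 = 3.608.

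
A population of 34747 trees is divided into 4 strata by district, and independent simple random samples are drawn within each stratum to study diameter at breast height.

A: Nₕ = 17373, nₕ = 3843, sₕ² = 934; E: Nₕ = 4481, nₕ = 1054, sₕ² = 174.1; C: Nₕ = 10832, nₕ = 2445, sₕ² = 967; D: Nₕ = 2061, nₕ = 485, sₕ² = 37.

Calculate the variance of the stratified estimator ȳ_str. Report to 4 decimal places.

0.0794

Var(ȳ_str) = Σₕ Wₕ²(1 − fₕ)sₕ²/nₕ with Wₕ = Nₕ/N, N = 34747.
A: Wₕ = 0.49998561; term = 0.49998561²·(1 − 0.22120532)·934/3843 = 0.047316703.
E: Wₕ = 0.12896077; term = 0.12896077²·(1 − 0.23521535)·174.1/1054 = 0.0021009348.
C: Wₕ = 0.31173914; term = 0.31173914²·(1 − 0.22572009)·967/2445 = 0.029759681.
D: Wₕ = 0.05931447; term = 0.05931447²·(1 − 0.23532266)·37/485 = 2.0523884 × 10^-4.
Sum = 0.079382558.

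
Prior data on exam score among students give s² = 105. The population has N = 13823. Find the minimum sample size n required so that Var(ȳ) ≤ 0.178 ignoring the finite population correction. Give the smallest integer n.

590

Without fpc, n₀ = s²/D = 105/0.178 = 589.8876.
Rounding up, n = 590.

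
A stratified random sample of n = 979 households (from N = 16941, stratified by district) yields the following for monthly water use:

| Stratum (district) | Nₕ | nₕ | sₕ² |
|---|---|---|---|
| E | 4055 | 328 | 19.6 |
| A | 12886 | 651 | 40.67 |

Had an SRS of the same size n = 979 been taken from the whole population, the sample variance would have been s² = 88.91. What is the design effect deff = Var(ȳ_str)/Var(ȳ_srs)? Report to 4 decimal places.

0.4378

Var(ȳ_str) = Σ Wₕ²(1−fₕ)sₕ²/nₕ with Wₕ = Nₕ/16941:
  E: (4055/16941)²·(1−328/4055)·19.6/328 = 0.0031466931
  A: (12886/16941)²·(1−651/12886)·40.67/651 = 0.034319203
  → Var(ȳ_str) = 0.037465896.
Var(ȳ_srs) = (1 − 979/16941)·88.91/979 = 0.085568946.
deff = 0.037465896 / 0.085568946 = 0.4378.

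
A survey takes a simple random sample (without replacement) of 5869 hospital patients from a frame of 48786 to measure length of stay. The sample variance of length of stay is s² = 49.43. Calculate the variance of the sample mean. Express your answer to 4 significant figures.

Under SRS without replacement, Var(ȳ) = (1 − f)·s²/n with f = n/N = 5869/48786 = 0.12030091.
Var(ȳ) = (1 − 0.12030091)·49.43/5869 = 0.87969909·0.0084222184 = 0.0074090179.

0.007409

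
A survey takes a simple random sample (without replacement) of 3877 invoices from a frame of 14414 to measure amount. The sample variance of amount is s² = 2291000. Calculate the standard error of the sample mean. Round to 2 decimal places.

20.78

Under SRS without replacement, Var(ȳ) = (1 − f)·s²/n with f = n/N = 3877/14414 = 0.26897461.
Var(ȳ) = (1 − 0.26897461)·2291000/3877 = 0.73102539·590.92082 = 431.97812.
SE(ȳ) = √(431.97812) = 20.78.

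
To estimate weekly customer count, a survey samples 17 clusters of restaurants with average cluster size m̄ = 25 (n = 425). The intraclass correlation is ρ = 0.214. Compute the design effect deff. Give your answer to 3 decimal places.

deff = 1 + (25 − 1)·0.214 = 1 + 5.136 = 6.136.

6.136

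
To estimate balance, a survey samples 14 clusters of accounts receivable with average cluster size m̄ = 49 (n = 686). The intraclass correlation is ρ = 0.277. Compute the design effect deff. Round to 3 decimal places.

14.296

deff = 1 + (49 − 1)·0.277 = 1 + 13.296 = 14.296.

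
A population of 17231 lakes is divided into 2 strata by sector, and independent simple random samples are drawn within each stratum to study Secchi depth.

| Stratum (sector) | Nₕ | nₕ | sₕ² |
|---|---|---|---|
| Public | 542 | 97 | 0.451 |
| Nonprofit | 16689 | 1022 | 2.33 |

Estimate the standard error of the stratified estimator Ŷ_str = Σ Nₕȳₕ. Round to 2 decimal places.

772.80

Var(Ŷ_str) = Σₕ Nₕ²(1 − fₕ)sₕ²/nₕ.
Public: 542²·(1 − 97/542)·0.451/97 = 1121.4092.
Nonprofit: 16689²·(1 − 1022/16689)·2.33/1022 = 596102.83.
Sum = 597224.24.
SE = √(597224.24) = 772.80.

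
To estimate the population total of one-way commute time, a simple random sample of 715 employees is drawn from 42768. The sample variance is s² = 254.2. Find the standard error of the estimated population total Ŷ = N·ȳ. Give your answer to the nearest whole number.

25287

Var(Ŷ) = N²·Var(ȳ) = N²·(1 − n/N)·s²/n.
f = 715/42768 = 0.01671811; Var(ȳ) = 0.98328189·254.2/715 = 0.34958078.
Var(Ŷ) = 42768² · 0.34958078 = 6.3941884 × 10^8.
SE(Ŷ) = √(6.3941884 × 10^8) = 25287.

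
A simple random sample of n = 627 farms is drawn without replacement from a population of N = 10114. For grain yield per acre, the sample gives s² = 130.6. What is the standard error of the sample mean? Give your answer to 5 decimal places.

Under SRS without replacement, Var(ȳ) = (1 − f)·s²/n with f = n/N = 627/10114 = 0.06199328.
Var(ȳ) = (1 − 0.06199328)·130.6/627 = 0.93800672·0.20829346 = 0.19538067.
SE(ȳ) = √(0.19538067) = 0.44202.

0.44202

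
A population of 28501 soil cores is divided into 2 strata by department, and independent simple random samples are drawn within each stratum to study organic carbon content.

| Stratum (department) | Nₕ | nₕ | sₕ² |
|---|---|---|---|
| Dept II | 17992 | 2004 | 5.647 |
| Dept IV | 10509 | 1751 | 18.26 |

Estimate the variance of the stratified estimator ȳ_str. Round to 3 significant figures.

0.00218

Var(ȳ_str) = Σₕ Wₕ²(1 − fₕ)sₕ²/nₕ with Wₕ = Nₕ/N, N = 28501.
Dept II: Wₕ = 0.63127610; term = 0.63127610²·(1 − 0.11138284)·5.647/2004 = 9.9786883 × 10^-4.
Dept IV: Wₕ = 0.36872390; term = 0.36872390²·(1 − 0.16661909)·18.26/1751 = 0.0011815736.
Sum = 0.0021794424.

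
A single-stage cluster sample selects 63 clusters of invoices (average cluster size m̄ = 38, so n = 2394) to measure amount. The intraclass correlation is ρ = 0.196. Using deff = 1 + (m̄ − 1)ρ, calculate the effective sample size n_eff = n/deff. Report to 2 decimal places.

deff = 1 + (38 − 1)·0.196 = 1 + 7.252 = 8.252.
n_eff = 2394 / 8.252 = 290.11.

290.11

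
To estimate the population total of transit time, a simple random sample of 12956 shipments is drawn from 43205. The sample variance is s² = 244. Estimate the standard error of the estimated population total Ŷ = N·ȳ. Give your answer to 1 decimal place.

Var(Ŷ) = N²·Var(ȳ) = N²·(1 − n/N)·s²/n.
f = 12956/43205 = 0.29987270; Var(ȳ) = 0.70012730·244/12956 = 0.013185479.
Var(Ŷ) = 43205² · 0.013185479 = 2.4612965 × 10^7.
SE(Ŷ) = √(2.4612965 × 10^7) = 4961.1.

4961.1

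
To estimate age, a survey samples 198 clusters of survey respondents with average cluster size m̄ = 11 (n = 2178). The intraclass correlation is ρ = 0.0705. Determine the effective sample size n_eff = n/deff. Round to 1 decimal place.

1277.4

deff = 1 + (11 − 1)·0.0705 = 1 + 0.705 = 1.705.
n_eff = 2178 / 1.705 = 1277.4.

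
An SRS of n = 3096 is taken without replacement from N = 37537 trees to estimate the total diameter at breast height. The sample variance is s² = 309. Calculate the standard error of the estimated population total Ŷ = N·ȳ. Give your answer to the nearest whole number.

Var(Ŷ) = N²·Var(ȳ) = N²·(1 − n/N)·s²/n.
f = 3096/37537 = 0.08247862; Var(ȳ) = 0.91752138·309/3096 = 0.091574324.
Var(Ŷ) = 37537² · 0.091574324 = 1.2903064 × 10^8.
SE(Ŷ) = √(1.2903064 × 10^8) = 11359.

11359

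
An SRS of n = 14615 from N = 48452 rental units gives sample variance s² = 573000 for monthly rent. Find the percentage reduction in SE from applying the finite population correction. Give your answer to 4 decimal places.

16.4320

f = n/N = 14615/48452 = 0.30163874.
SE_no-fpc = √(s²/n) = 6.261493; SE_fpc = √((1−f)s²/n) = 5.2326052.
Ratio = √(1−f) = 0.83568012. Reduction = 100·(1 − 0.83568012) = 16.4320%.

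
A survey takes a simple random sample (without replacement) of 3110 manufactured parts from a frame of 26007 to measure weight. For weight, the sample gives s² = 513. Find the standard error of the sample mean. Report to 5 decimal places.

0.38109

Under SRS without replacement, Var(ȳ) = (1 − f)·s²/n with f = n/N = 3110/26007 = 0.11958319.
Var(ȳ) = (1 − 0.11958319)·513/3110 = 0.88041681·0.16495177 = 0.14522631.
SE(ȳ) = √(0.14522631) = 0.38109.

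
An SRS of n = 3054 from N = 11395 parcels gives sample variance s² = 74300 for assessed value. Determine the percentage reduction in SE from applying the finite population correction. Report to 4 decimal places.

f = n/N = 3054/11395 = 0.26801229.
SE_no-fpc = √(s²/n) = 4.9324182; SE_fpc = √((1−f)s²/n) = 4.2199935.
Ratio = √(1−f) = 0.85556281. Reduction = 100·(1 − 0.85556281) = 14.4437%.

14.4437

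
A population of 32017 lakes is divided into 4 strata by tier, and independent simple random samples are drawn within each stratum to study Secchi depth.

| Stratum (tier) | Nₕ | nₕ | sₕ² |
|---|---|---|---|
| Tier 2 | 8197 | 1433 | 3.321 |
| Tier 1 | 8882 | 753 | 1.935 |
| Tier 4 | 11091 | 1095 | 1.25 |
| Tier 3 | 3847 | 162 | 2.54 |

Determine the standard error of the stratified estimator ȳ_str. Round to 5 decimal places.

Var(ȳ_str) = Σₕ Wₕ²(1 − fₕ)sₕ²/nₕ with Wₕ = Nₕ/N, N = 32017.
Tier 2: Wₕ = 0.25602024; term = 0.25602024²·(1 − 0.17482006)·3.321/1433 = 1.2534873 × 10^-4.
Tier 1: Wₕ = 0.27741512; term = 0.27741512²·(1 − 0.08477820)·1.935/753 = 1.8099752 × 10^-4.
Tier 4: Wₕ = 0.34640972; term = 0.34640972²·(1 − 0.09872870)·1.25/1095 = 1.2346151 × 10^-4.
Tier 3: Wₕ = 0.12015492; term = 0.12015492²·(1 − 0.04211074)·2.54/162 = 2.1682887 × 10^-4.
Sum = 6.4663663 × 10^-4.
SE = √(6.4663663 × 10^-4) = 0.02543.

0.02543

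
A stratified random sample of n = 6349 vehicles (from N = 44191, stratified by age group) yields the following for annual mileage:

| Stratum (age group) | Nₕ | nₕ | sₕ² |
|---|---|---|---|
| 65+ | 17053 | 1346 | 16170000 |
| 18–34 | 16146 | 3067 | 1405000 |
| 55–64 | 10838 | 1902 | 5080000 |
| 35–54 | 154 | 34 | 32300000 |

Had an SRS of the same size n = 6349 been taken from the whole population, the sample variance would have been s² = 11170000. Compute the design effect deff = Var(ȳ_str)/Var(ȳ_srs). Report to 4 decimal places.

1.2205

Var(ȳ_str) = Σ Wₕ²(1−fₕ)sₕ²/nₕ with Wₕ = Nₕ/44191:
  65+: (17053/44191)²·(1−1346/17053)·16170000/1346 = 1647.7501
  18–34: (16146/44191)²·(1−3067/16146)·1405000/3067 = 49.537533
  55–64: (10838/44191)²·(1−1902/10838)·5080000/1902 = 132.45789
  35–54: (154/44191)²·(1−34/154)·32300000/34 = 8.9899632
  → Var(ȳ_str) = 1838.7355.
Var(ȳ_srs) = (1 − 6349/44191)·11170000/6349 = 1506.5658.
deff = 1838.7355 / 1506.5658 = 1.2205.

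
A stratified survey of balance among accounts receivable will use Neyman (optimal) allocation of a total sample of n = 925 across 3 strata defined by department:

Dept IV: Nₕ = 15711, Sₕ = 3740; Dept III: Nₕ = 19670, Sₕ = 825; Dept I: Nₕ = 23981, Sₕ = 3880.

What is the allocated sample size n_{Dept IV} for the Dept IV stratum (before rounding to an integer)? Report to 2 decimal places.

Neyman allocation: nₕ = n·NₕSₕ / Σⱼ NⱼSⱼ.
Σ NⱼSⱼ = 15711·3740 + 19670·825 + 23981·3880 = 1.6803317 × 10^8.
n_{Dept IV} = 925·15711·3740 / (1.6803317 × 10^8) = 323.46.

323.46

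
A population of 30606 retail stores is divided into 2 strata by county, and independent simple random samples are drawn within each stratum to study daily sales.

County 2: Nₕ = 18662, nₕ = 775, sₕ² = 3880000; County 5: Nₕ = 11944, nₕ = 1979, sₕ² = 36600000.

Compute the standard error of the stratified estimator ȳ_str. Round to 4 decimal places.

Var(ȳ_str) = Σₕ Wₕ²(1 − fₕ)sₕ²/nₕ with Wₕ = Nₕ/N, N = 30606.
County 2: Wₕ = 0.60974972; term = 0.60974972²·(1 − 0.04152824)·3880000/775 = 1784.0728.
County 5: Wₕ = 0.39025028; term = 0.39025028²·(1 − 0.16568989)·36600000/1979 = 2349.8992.
Sum = 4133.972.
SE = √(4133.972) = 64.2960.

64.2960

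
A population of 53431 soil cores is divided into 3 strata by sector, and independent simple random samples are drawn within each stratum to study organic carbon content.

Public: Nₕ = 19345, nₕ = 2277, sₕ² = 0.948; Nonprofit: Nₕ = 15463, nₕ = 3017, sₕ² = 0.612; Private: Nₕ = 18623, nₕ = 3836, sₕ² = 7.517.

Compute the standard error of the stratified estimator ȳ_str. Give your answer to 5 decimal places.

Var(ȳ_str) = Σₕ Wₕ²(1 − fₕ)sₕ²/nₕ with Wₕ = Nₕ/N, N = 53431.
Public: Wₕ = 0.36205574; term = 0.36205574²·(1 − 0.11770483)·0.948/2277 = 4.8151528 × 10^-5.
Nonprofit: Wₕ = 0.28940128; term = 0.28940128²·(1 − 0.19511091)·0.612/3017 = 1.3674551 × 10^-5.
Private: Wₕ = 0.34854298; term = 0.34854298²·(1 − 0.20598185)·7.517/3836 = 1.8902057 × 10^-4.
Sum = 2.5084665 × 10^-4.
SE = √(2.5084665 × 10^-4) = 0.01584.

0.01584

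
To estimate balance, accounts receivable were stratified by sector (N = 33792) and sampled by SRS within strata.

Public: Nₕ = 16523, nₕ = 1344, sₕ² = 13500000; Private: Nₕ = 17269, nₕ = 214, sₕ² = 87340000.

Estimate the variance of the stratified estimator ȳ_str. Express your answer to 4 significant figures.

Var(ȳ_str) = Σₕ Wₕ²(1 − fₕ)sₕ²/nₕ with Wₕ = Nₕ/N, N = 33792.
Public: Wₕ = 0.48896188; term = 0.48896188²·(1 − 0.08134116)·13500000/1344 = 2206.169.
Private: Wₕ = 0.51103812; term = 0.51103812²·(1 − 0.01239215)·87340000/214 = 105266.59.
Sum = 107472.76.

107500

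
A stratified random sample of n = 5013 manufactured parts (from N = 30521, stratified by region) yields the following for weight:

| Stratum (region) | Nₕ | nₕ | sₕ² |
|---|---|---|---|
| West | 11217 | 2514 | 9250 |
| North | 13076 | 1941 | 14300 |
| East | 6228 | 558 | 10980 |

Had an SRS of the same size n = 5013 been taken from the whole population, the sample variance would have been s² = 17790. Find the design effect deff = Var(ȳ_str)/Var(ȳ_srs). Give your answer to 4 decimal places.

0.7698

Var(ȳ_str) = Σ Wₕ²(1−fₕ)sₕ²/nₕ with Wₕ = Nₕ/30521:
  West: (11217/30521)²·(1−2514/11217)·9250/2514 = 0.38558901
  North: (13076/30521)²·(1−1941/13076)·14300/1941 = 1.1515376
  East: (6228/30521)²·(1−558/6228)·10980/558 = 0.74593723
  → Var(ȳ_str) = 2.2830638.
Var(ȳ_srs) = (1 − 5013/30521)·17790/5013 = 2.9658958.
deff = 2.2830638 / 2.9658958 = 0.7698.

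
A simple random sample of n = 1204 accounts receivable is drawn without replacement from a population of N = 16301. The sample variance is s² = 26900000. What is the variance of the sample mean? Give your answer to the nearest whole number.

Under SRS without replacement, Var(ȳ) = (1 − f)·s²/n with f = n/N = 1204/16301 = 0.07386050.
Var(ȳ) = (1 − 0.07386050)·26900000/1204 = 0.92613950·22342.193 = 20691.987.

20692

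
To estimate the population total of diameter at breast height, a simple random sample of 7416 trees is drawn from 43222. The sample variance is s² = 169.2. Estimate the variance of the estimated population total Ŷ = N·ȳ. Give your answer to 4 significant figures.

Var(Ŷ) = N²·Var(ȳ) = N²·(1 − n/N)·s²/n.
f = 7416/43222 = 0.17157929; Var(ȳ) = 0.82842071·169.2/7416 = 0.018900861.
Var(Ŷ) = 43222² · 0.018900861 = 3.5309479 × 10^7.

3.531 × 10^7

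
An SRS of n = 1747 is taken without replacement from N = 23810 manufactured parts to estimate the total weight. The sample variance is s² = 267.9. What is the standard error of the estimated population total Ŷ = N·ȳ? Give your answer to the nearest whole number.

8975

Var(Ŷ) = N²·Var(ȳ) = N²·(1 − n/N)·s²/n.
f = 1747/23810 = 0.07337253; Var(ȳ) = 0.92662747·267.9/1747 = 0.14209702.
Var(Ŷ) = 23810² · 0.14209702 = 8.0557088 × 10^7.
SE(Ŷ) = √(8.0557088 × 10^7) = 8975.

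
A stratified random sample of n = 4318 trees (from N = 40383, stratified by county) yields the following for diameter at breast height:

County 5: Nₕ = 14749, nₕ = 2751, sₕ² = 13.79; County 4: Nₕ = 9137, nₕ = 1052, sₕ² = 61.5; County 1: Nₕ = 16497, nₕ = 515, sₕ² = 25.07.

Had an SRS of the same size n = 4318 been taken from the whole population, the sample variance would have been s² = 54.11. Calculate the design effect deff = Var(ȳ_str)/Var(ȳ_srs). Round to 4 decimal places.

0.9885

Var(ȳ_str) = Σ Wₕ²(1−fₕ)sₕ²/nₕ with Wₕ = Nₕ/40383:
  County 5: (14749/40383)²·(1−2751/14749)·13.79/2751 = 5.4393619 × 10^-4
  County 4: (9137/40383)²·(1−1052/9137)·61.5/1052 = 0.00264817
  County 1: (16497/40383)²·(1−515/16497)·25.07/515 = 0.0078702051
  → Var(ȳ_str) = 0.011062311.
Var(ȳ_srs) = (1 − 4318/40383)·54.11/4318 = 0.011191344.
deff = 0.011062311 / 0.011191344 = 0.9885.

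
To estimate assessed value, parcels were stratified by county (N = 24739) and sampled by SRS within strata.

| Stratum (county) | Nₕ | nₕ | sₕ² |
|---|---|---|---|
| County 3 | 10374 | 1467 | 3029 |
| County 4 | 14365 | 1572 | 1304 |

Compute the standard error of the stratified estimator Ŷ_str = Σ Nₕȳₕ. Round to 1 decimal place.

Var(Ŷ_str) = Σₕ Nₕ²(1 − fₕ)sₕ²/nₕ.
County 3: 10374²·(1 − 1467/10374)·3029/1467 = 1.9078615 × 10^8.
County 4: 14365²·(1 − 1572/14365)·1304/1572 = 1.5244145 × 10^8.
Sum = 3.432276 × 10^8.
SE = √(3.432276 × 10^8) = 18526.4.

18526.4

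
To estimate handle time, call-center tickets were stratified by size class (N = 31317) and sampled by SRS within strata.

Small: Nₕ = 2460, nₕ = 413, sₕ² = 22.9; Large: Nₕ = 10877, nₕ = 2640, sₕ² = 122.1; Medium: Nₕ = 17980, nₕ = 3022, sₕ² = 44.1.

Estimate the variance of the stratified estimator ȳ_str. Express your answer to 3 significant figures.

Var(ȳ_str) = Σₕ Wₕ²(1 − fₕ)sₕ²/nₕ with Wₕ = Nₕ/N, N = 31317.
Small: Wₕ = 0.07855159; term = 0.07855159²·(1 − 0.16788618)·22.9/413 = 2.8469384 × 10^-4.
Large: Wₕ = 0.34731935; term = 0.34731935²·(1 − 0.24271398)·122.1/2640 = 0.0042250283.
Medium: Wₕ = 0.57412907; term = 0.57412907²·(1 − 0.16807564)·44.1/3022 = 0.0040017232.
Sum = 0.0085114453.

0.00851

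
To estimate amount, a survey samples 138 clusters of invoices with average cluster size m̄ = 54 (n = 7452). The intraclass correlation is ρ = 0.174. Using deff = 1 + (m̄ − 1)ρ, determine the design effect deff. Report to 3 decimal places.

deff = 1 + (54 − 1)·0.174 = 1 + 9.222 = 10.222.

10.222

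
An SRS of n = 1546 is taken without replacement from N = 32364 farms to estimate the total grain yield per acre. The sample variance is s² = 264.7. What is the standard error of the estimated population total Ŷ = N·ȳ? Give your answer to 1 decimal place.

13067.9

Var(Ŷ) = N²·Var(ȳ) = N²·(1 − n/N)·s²/n.
f = 1546/32364 = 0.04776913; Var(ȳ) = 0.95223087·264.7/1546 = 0.1630372.
Var(Ŷ) = 32364² · 0.1630372 = 1.7076981 × 10^8.
SE(Ŷ) = √(1.7076981 × 10^8) = 13067.9.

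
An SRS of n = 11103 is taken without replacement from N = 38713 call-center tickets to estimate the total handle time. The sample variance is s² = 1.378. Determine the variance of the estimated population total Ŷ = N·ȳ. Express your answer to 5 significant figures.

132660

Var(Ŷ) = N²·Var(ȳ) = N²·(1 − n/N)·s²/n.
f = 11103/38713 = 0.28680288; Var(ȳ) = 0.71319712·1.378/11103 = 8.8515323 × 10^-5.
Var(Ŷ) = 38713² · (8.8515323 × 10^-5) = 132657.59.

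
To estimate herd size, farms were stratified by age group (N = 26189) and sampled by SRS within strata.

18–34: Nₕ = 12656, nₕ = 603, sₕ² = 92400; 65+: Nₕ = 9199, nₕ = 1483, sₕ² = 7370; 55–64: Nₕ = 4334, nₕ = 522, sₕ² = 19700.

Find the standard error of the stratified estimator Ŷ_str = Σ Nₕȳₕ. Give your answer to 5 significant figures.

Var(Ŷ_str) = Σₕ Nₕ²(1 − fₕ)sₕ²/nₕ.
18–34: 12656²·(1 − 603/12656)·92400/603 = 2.3374713 × 10^10.
65+: 9199²·(1 − 1483/9199)·7370/1483 = 3.5274363 × 10^8.
55–64: 4334²·(1 − 522/4334)·19700/522 = 6.2350153 × 10^8.
Sum = 2.4350958 × 10^10.
SE = √(2.4350958 × 10^10) = 156050.

156050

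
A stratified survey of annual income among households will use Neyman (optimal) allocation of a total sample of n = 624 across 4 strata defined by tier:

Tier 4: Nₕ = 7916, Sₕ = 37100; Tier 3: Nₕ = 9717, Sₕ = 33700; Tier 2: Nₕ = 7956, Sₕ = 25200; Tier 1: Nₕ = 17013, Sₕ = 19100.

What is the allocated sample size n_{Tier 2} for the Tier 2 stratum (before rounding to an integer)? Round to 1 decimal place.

109.1

Neyman allocation: nₕ = n·NₕSₕ / Σⱼ NⱼSⱼ.
Σ NⱼSⱼ = 7916·37100 + 9717·33700 + 7956·25200 + 17013·19100 = 1.146586 × 10^9.
n_{Tier 2} = 624·7956·25200 / (1.146586 × 10^9) = 109.1.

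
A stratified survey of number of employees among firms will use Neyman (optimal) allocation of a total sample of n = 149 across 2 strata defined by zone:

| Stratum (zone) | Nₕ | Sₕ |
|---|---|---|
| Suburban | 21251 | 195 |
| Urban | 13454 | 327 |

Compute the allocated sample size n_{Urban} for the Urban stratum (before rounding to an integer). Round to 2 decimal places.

76.73

Neyman allocation: nₕ = n·NₕSₕ / Σⱼ NⱼSⱼ.
Σ NⱼSⱼ = 21251·195 + 13454·327 = 8.543403 × 10^6.
n_{Urban} = 149·13454·327 / (8.543403 × 10^6) = 76.73.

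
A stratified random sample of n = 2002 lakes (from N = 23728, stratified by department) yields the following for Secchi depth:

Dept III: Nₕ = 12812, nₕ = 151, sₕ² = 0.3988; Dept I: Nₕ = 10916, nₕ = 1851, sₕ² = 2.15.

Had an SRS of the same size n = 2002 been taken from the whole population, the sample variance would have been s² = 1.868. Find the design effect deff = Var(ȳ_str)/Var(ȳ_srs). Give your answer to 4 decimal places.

Var(ȳ_str) = Σ Wₕ²(1−fₕ)sₕ²/nₕ with Wₕ = Nₕ/23728:
  Dept III: (12812/23728)²·(1−151/12812)·0.3988/151 = 7.6092328 × 10^-4
  Dept I: (10916/23728)²·(1−1851/10916)·2.15/1851 = 2.0414611 × 10^-4
  → Var(ȳ_str) = 9.6506939 × 10^-4.
Var(ȳ_srs) = (1 − 2002/23728)·1.868/2002 = 8.5434138 × 10^-4.
deff = (9.6506939 × 10^-4) / (8.5434138 × 10^-4) = 1.1296.

1.1296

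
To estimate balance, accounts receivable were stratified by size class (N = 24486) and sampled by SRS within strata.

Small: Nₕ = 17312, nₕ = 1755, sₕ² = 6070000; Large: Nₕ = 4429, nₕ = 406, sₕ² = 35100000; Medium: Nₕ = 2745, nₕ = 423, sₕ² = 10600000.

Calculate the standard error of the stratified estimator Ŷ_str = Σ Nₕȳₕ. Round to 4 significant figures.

Var(Ŷ_str) = Σₕ Nₕ²(1 − fₕ)sₕ²/nₕ.
Small: 17312²·(1 − 1755/17312)·6070000/1755 = 9.3150387 × 10^11.
Large: 4429²·(1 − 406/4429)·35100000/406 = 1.5404117 × 10^12.
Medium: 2745²·(1 − 423/2745)·10600000/423 = 1.5972396 × 10^11.
Sum = 2.6316395 × 10^12.
SE = √(2.6316395 × 10^12) = 1.622 × 10^6.

1.622 × 10^6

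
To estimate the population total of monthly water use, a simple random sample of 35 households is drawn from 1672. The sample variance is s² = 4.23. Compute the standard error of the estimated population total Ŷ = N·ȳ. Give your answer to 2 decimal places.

Var(Ŷ) = N²·Var(ȳ) = N²·(1 − n/N)·s²/n.
f = 35/1672 = 0.02093301; Var(ȳ) = 0.97906699·4.23/35 = 0.11832724.
Var(Ŷ) = 1672² · 0.11832724 = 330793.74.
SE(Ŷ) = √(330793.74) = 575.15.

575.15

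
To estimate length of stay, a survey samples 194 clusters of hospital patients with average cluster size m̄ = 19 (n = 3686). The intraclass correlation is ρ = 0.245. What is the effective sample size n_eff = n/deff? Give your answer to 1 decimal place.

681.3

deff = 1 + (19 − 1)·0.245 = 1 + 4.41 = 5.41.
n_eff = 3686 / 5.41 = 681.3.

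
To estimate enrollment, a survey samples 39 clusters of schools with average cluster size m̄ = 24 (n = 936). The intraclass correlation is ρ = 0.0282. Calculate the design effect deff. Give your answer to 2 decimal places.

1.65

deff = 1 + (24 − 1)·0.0282 = 1 + 0.6486 = 1.6486.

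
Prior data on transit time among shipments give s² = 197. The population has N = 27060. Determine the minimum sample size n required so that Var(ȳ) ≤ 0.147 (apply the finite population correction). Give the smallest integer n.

Without fpc, n₀ = s²/D = 197/0.147 = 1340.1361.
With fpc, (1 − n/N)·s²/n ≤ D requires n ≥ n₀/(1 + n₀/N) = 1340.1361/(1 + 1340.1361/27060) = 1276.8982.
Rounding up, n = 1277.

1277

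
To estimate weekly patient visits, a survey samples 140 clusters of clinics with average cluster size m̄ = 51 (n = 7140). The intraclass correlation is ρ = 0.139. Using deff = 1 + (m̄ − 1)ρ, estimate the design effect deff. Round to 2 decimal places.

7.95

deff = 1 + (51 − 1)·0.139 = 1 + 6.95 = 7.95.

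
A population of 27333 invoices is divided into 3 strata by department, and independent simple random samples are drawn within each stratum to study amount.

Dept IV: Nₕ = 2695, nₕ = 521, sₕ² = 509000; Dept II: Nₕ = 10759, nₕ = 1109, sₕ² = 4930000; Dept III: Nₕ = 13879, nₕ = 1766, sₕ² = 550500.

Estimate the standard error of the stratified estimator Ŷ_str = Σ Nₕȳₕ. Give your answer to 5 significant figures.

Var(Ŷ_str) = Σₕ Nₕ²(1 − fₕ)sₕ²/nₕ.
Dept IV: 2695²·(1 − 521/2695)·509000/521 = 5.7239834 × 10^9.
Dept II: 10759²·(1 − 1109/10759)·4930000/1109 = 4.6154558 × 10^11.
Dept III: 13879²·(1 − 1766/13879)·550500/1766 = 5.2405458 × 10^10.
Sum = 5.1967502 × 10^11.
SE = √(5.1967502 × 10^11) = 720880.

720880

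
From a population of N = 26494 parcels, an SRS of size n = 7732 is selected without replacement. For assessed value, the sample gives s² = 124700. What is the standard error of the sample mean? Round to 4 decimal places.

3.3795

Under SRS without replacement, Var(ȳ) = (1 − f)·s²/n with f = n/N = 7732/26494 = 0.29183966.
Var(ȳ) = (1 − 0.29183966)·124700/7732 = 0.70816034·16.127781 = 11.421055.
SE(ȳ) = √(11.421055) = 3.3795.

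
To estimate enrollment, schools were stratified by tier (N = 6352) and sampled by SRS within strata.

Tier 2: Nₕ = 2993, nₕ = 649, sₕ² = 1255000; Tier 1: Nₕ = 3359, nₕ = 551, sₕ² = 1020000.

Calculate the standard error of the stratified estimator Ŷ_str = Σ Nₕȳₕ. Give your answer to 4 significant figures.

176100

Var(Ŷ_str) = Σₕ Nₕ²(1 − fₕ)sₕ²/nₕ.
Tier 2: 2993²·(1 − 649/2993)·1255000/649 = 1.356636 × 10^10.
Tier 1: 3359²·(1 − 551/3359)·1020000/551 = 1.746046 × 10^10.
Sum = 3.102682 × 10^10.
SE = √(3.102682 × 10^10) = 176100.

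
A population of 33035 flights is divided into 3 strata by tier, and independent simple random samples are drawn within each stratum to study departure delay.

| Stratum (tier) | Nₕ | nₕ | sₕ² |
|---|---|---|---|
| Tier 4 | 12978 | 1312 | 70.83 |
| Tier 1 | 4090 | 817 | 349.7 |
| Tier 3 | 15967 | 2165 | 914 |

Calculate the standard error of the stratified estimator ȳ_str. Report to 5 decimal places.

Var(ȳ_str) = Σₕ Wₕ²(1 − fₕ)sₕ²/nₕ with Wₕ = Nₕ/N, N = 33035.
Tier 4: Wₕ = 0.39285606; term = 0.39285606²·(1 − 0.10109416)·70.83/1312 = 0.0074897018.
Tier 1: Wₕ = 0.12380808; term = 0.12380808²·(1 − 0.19975550)·349.7/817 = 0.0052504227.
Tier 3: Wₕ = 0.48333586; term = 0.48333586²·(1 − 0.13559216)·914/2165 = 0.085252087.
Sum = 0.097992212.
SE = √(0.097992212) = 0.31304.

0.31304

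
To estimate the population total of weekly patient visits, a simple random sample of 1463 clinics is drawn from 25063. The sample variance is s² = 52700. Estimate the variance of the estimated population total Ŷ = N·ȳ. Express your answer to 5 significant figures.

Var(Ŷ) = N²·Var(ȳ) = N²·(1 − n/N)·s²/n.
f = 1463/25063 = 0.05837290; Var(ȳ) = 0.94162710·52700/1463 = 33.919172.
Var(Ŷ) = 25063² · 33.919172 = 2.1306463 × 10^10.

2.1306 × 10^10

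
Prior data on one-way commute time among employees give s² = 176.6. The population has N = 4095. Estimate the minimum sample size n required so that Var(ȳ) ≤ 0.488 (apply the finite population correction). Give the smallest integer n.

333

Without fpc, n₀ = s²/D = 176.6/0.488 = 361.8852.
With fpc, (1 − n/N)·s²/n ≤ D requires n ≥ n₀/(1 + n₀/N) = 361.8852/(1 + 361.8852/4095) = 332.5012.
Rounding up, n = 333.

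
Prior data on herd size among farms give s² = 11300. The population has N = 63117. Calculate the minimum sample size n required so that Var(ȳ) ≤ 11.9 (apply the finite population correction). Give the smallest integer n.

Without fpc, n₀ = s²/D = 11300/11.9 = 949.5798.
With fpc, (1 − n/N)·s²/n ≤ D requires n ≥ n₀/(1 + n₀/N) = 949.5798/(1 + 949.5798/63117) = 935.5054.
Rounding up, n = 936.

936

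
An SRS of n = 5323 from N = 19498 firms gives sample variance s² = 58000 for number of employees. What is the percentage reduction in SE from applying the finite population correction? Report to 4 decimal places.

14.7358

f = n/N = 5323/19498 = 0.27300236.
SE_no-fpc = √(s²/n) = 3.3009258; SE_fpc = √((1−f)s²/n) = 2.8145066.
Ratio = √(1−f) = 0.85264157. Reduction = 100·(1 − 0.85264157) = 14.7358%.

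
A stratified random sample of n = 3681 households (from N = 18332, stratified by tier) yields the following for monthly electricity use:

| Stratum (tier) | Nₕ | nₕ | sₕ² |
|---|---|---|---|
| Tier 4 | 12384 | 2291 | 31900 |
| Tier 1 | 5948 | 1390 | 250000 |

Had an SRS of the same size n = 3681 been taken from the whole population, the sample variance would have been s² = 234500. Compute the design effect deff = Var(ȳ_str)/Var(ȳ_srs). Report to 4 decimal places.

0.3867

Var(ȳ_str) = Σ Wₕ²(1−fₕ)sₕ²/nₕ with Wₕ = Nₕ/18332:
  Tier 4: (12384/18332)²·(1−2291/12384)·31900/2291 = 5.1787758
  Tier 1: (5948/18332)²·(1−1390/5948)·250000/1390 = 14.509445
  → Var(ȳ_str) = 19.688221.
Var(ȳ_srs) = (1 − 3681/18332)·234500/3681 = 50.913675.
deff = 19.688221 / 50.913675 = 0.3867.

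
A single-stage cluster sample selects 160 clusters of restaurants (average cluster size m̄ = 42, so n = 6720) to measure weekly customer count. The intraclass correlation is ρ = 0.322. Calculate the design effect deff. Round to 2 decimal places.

14.20

deff = 1 + (42 − 1)·0.322 = 1 + 13.202 = 14.202.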